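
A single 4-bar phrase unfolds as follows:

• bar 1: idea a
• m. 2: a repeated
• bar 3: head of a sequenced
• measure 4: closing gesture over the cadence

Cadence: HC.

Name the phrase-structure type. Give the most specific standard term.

sentence

Basic idea (m. 1) + its repetition (m. 2) form the presentation; fragmentation and cadence (mm. 3–4) form the continuation — the 4-bar whole is a sentence.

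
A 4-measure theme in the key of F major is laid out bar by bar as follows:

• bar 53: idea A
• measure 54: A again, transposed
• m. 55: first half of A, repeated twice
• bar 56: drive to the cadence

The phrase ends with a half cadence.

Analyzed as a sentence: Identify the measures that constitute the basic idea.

measures 53–53

The presentation of a sentence is the basic idea (bar 53) plus its repetition (bar 54); the basic idea is therefore bar 53.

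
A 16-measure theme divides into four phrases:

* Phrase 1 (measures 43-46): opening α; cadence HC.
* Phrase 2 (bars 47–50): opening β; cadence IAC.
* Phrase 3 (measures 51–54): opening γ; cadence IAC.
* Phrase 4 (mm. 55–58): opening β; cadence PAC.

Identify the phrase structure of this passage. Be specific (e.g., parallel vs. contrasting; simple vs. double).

Four phrases in two halves: the first half (measures 43-50) ends with an imperfect authentic cadence, the second (mm. 51-58) with a perfect authentic cadence — a large antecedent–consequent pair, i.e. a double period.
Phrase 3 begins with different material from phrase 1, making it contrasting.

contrasting double period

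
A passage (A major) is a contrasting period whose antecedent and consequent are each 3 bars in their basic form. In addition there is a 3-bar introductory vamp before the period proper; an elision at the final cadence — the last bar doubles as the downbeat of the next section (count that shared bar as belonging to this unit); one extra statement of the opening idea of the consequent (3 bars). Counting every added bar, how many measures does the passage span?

Basic contrasting period: 3 + 3 = 6 bars.
6 (basic form) + 3 (introduction) + 3 (extra statement) = 12.
The elision shares a bar with the next section but does not change this unit's count.

12 measures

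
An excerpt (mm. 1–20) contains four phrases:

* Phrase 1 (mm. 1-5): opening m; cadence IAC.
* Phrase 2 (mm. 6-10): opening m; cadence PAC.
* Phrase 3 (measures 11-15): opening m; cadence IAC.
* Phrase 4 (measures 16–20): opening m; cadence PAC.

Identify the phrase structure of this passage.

The cadence pattern IAC–PAC–IAC–PAC is weak–strong twice, and phrases 3–4 restate phrases 1–2: a period heard twice, not a double period (which would end weakly at phrase 2).

repeated period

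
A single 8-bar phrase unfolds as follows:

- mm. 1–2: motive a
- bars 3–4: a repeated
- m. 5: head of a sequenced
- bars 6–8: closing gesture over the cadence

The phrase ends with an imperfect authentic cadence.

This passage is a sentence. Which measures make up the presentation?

The presentation of a sentence is the basic idea (mm. 1–2) plus its repetition (mm. 3–4); the presentation is therefore mm. 1–4.

measures 1–4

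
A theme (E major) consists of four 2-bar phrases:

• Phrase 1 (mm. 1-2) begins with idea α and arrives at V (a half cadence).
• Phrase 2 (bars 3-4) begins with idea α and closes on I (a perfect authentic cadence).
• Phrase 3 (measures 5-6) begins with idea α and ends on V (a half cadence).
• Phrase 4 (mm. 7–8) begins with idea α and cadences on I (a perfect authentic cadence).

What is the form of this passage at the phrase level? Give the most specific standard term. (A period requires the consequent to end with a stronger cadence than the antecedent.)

repeated period

The cadence pattern HC–PAC–HC–PAC is weak–strong twice, and phrases 3–4 restate phrases 1–2: a period heard twice, not a double period (which would end weakly at phrase 2).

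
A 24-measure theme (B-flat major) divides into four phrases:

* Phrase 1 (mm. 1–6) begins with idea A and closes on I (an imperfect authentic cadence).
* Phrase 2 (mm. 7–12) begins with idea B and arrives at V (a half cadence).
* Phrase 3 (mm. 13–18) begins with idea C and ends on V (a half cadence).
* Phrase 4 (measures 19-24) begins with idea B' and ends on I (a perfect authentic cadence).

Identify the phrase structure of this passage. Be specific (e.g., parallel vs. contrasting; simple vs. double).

contrasting double period

Four phrases in two halves: the first half (mm. 1–12) ends with a half cadence, the second (mm. 13-24) with a perfect authentic cadence — a large antecedent–consequent pair, i.e. a double period.
Phrase 3 begins with different material from phrase 1, making it contrasting.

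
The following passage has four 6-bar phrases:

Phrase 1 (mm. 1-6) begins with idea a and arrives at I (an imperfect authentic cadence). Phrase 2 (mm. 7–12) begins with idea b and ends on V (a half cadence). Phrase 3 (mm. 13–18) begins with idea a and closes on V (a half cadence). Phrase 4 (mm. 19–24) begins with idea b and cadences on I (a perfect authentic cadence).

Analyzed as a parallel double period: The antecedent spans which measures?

measures 1–12

In a double period the four phrases pair into a large antecedent (phrases 1–2, ending half cadence) and a large consequent (phrases 3–4, ending perfect authentic cadence). The antecedent spans mm. 1–12.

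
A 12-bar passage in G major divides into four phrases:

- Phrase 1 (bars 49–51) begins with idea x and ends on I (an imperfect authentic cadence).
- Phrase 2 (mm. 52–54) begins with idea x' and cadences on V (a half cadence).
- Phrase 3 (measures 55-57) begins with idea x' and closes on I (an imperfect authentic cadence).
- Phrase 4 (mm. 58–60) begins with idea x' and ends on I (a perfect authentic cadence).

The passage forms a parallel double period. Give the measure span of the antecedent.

In a double period the first pair of phrases (ending half cadence) is the large antecedent and the second pair (ending perfect authentic cadence) is the large consequent; the antecedent is measures 49–54.

measures 49–54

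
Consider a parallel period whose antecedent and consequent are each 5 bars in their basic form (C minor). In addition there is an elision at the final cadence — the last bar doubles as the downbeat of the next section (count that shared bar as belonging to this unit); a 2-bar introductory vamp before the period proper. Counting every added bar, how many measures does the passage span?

12 measures

Basic parallel period: 5 + 5 = 10 bars.
10 (basic form) + 2 (introduction) = 12.
The elision shares a bar with the next section but does not change this unit's count.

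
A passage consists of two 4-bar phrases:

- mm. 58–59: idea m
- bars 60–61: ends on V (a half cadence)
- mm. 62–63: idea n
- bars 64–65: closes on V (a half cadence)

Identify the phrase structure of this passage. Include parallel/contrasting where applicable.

phrase group

The second phrase closes with a half cadence, which is not stronger than the first phrase's half cadence; without a weak→strong cadential pair there is no antecedent–consequent relationship, so this is a phrase group rather than a period.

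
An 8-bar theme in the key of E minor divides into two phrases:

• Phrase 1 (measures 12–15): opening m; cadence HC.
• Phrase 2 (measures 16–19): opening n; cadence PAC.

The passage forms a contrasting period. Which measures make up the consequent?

The phrase ending with the weaker cadence (half cadence) is the antecedent; the one ending more conclusively (perfect authentic cadence) is the consequent. The consequent is measures 16–19.

measures 16–19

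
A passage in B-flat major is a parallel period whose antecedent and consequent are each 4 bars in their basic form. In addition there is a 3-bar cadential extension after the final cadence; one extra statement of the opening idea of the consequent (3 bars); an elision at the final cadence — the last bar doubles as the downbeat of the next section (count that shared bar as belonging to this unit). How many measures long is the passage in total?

14 measures

Basic parallel period: 4 + 4 = 8 bars.
8 (basic form) + 3 (cadential extension) + 3 (extra statement) = 14.
The elision shares a bar with the next section but does not change this unit's count.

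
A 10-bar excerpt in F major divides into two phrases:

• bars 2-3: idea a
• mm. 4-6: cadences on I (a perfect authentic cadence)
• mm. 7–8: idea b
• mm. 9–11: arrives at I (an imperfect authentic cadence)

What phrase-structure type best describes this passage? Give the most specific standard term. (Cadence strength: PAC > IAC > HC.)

The second phrase closes with an imperfect authentic cadence, which is not stronger than the first phrase's perfect authentic cadence; without a weak→strong cadential pair there is no antecedent–consequent relationship, so this is a phrase group rather than a period.

phrase group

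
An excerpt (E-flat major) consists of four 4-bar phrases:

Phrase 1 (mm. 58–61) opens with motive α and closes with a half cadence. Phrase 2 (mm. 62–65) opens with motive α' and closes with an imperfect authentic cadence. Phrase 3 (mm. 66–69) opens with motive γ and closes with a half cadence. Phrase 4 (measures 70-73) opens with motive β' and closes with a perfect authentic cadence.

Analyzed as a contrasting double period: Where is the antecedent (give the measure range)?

measures 58–65

In a double period the four phrases pair into a large antecedent (phrases 1–2, ending imperfect authentic cadence) and a large consequent (phrases 3–4, ending perfect authentic cadence). The antecedent spans mm. 58–65.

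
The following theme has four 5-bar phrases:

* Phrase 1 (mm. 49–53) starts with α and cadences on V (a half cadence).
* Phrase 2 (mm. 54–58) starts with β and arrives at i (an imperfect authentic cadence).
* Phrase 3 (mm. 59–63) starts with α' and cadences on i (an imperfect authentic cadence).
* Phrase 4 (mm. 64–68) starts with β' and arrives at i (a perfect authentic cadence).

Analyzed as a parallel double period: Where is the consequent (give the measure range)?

In a double period the four phrases pair into a large antecedent (phrases 1–2, ending imperfect authentic cadence) and a large consequent (phrases 3–4, ending perfect authentic cadence). The consequent spans mm. 59–68.

measures 59–68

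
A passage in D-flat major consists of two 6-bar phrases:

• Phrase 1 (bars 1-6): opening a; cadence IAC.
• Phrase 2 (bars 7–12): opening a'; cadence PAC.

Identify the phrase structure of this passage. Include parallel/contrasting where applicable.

parallel period

Phrase 1 ends with an imperfect authentic cadence (weaker) and phrase 2 with a perfect authentic cadence (stronger): antecedent + consequent = a period.
The two phrases open with the same material (a / a'), so the period is parallel.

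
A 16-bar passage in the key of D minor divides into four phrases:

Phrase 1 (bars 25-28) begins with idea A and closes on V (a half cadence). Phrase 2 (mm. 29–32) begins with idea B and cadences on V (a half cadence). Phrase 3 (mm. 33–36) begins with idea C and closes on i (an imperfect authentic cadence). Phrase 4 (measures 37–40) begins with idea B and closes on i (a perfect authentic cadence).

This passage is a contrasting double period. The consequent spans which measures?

measures 33–40

In a double period the four phrases pair into a large antecedent (phrases 1–2, ending half cadence) and a large consequent (phrases 3–4, ending perfect authentic cadence). The consequent spans measures 33-40.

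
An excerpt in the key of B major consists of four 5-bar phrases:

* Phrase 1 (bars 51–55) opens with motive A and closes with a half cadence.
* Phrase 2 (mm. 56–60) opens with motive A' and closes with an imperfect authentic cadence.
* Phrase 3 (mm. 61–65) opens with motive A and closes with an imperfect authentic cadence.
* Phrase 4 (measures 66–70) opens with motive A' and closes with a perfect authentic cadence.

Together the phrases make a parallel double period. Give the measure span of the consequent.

measures 61–70

In a double period the first pair of phrases (ending imperfect authentic cadence) is the large antecedent and the second pair (ending perfect authentic cadence) is the large consequent; the consequent is measures 61–70.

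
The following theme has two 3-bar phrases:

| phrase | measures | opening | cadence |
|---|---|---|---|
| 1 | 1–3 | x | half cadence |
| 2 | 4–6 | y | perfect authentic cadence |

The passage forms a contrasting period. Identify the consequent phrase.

phrase 2

The phrase ending with the weaker cadence (half cadence) is the antecedent; the one ending more conclusively (perfect authentic cadence) is the consequent. The consequent is phrase 2.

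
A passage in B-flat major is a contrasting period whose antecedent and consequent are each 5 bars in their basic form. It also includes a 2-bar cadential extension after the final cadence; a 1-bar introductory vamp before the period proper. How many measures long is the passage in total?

13 measures

Basic contrasting period: 5 + 5 = 10 bars.
10 (basic form) + 2 (cadential extension) + 1 (introduction) = 13.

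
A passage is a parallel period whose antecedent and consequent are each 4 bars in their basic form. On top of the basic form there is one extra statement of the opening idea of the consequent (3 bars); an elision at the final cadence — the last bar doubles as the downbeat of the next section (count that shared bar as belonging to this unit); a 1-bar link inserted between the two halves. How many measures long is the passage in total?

Basic parallel period: 4 + 4 = 8 bars.
8 (basic form) + 3 (extra statement) + 1 (link) = 12.
The elision shares a bar with the next section but does not change this unit's count.

12 measures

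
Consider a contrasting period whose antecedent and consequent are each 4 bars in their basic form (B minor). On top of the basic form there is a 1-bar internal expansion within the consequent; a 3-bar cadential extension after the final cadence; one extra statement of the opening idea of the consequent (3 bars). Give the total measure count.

Basic contrasting period: 4 + 4 = 8 bars.
8 (basic form) + 1 (internal expansion) + 3 (cadential extension) + 3 (extra statement) = 15.

15 measures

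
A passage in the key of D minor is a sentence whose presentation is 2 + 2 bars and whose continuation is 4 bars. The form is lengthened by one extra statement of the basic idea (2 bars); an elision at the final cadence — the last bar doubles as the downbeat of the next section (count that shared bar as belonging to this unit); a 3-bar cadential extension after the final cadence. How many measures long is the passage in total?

Basic sentence: 2 + 2 + 4 = 8 bars.
8 (basic form) + 2 (extra statement) + 3 (cadential extension) = 13.
The elision shares a bar with the next section but does not change this unit's count.

13 measures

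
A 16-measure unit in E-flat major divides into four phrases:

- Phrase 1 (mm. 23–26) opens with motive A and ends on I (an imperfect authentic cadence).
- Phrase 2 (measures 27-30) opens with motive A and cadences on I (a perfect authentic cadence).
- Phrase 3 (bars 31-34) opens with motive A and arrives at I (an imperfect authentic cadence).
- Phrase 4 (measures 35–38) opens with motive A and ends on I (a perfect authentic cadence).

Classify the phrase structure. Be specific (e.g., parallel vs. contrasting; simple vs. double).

The cadence pattern IAC–PAC–IAC–PAC is weak–strong twice, and phrases 3–4 restate phrases 1–2: a period heard twice, not a double period (which would end weakly at phrase 2).

repeated period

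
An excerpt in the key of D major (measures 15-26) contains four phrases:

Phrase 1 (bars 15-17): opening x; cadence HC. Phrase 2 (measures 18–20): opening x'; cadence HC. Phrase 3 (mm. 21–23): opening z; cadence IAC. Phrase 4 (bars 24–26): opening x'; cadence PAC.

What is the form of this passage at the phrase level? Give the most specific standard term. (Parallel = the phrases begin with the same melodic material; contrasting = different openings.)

contrasting double period

Four phrases in two halves: the first half (bars 15-20) ends with a half cadence, the second (mm. 21-26) with a perfect authentic cadence — a large antecedent–consequent pair, i.e. a double period.
Phrase 3 begins with different material from phrase 1, making it contrasting.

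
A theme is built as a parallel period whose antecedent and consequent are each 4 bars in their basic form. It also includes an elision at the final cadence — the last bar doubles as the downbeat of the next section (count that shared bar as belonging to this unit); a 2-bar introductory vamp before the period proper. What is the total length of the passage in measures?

Basic parallel period: 4 + 4 = 8 bars.
8 (basic form) + 2 (introduction) = 10.
The elision shares a bar with the next section but does not change this unit's count.

10 measures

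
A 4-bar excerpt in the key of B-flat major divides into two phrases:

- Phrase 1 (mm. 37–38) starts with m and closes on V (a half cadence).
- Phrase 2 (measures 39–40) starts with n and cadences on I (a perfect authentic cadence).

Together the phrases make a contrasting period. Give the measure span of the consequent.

measures 39–40

The phrase ending with the weaker cadence (half cadence) is the antecedent; the one ending more conclusively (perfect authentic cadence) is the consequent. The consequent is measures 39–40.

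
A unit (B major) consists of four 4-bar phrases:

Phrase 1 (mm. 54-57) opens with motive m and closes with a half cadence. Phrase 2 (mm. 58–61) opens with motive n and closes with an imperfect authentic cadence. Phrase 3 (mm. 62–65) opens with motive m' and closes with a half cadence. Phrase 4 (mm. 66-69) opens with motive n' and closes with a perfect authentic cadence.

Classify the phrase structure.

Four phrases in two halves: the first half (mm. 54–61) ends with an imperfect authentic cadence, the second (mm. 62–69) with a perfect authentic cadence — a large antecedent–consequent pair, i.e. a double period.
Phrase 3 begins with the same material as phrase 1, making it parallel.

parallel double period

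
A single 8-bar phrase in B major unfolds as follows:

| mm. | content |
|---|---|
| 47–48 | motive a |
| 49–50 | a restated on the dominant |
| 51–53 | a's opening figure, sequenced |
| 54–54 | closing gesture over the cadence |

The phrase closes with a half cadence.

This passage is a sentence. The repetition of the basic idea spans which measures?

measures 49–50

The presentation of a sentence is the basic idea (bars 47–48) plus its repetition (mm. 49–50); the repetition of the basic idea is therefore mm. 49-50.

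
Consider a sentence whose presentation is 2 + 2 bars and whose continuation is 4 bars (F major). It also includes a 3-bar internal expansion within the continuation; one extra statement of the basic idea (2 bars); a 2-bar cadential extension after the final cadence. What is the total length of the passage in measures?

Basic sentence: 2 + 2 + 4 = 8 bars.
8 (basic form) + 3 (internal expansion) + 2 (extra statement) + 2 (cadential extension) = 15.

15 measures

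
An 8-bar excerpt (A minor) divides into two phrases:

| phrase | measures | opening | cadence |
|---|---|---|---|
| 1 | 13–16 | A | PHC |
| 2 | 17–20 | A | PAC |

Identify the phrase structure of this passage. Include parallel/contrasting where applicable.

Phrase 1 ends with a Phrygian half cadence (weaker) and phrase 2 with a perfect authentic cadence (stronger): antecedent + consequent = a period.
The two phrases open with the same material (A / A), so the period is parallel.

parallel period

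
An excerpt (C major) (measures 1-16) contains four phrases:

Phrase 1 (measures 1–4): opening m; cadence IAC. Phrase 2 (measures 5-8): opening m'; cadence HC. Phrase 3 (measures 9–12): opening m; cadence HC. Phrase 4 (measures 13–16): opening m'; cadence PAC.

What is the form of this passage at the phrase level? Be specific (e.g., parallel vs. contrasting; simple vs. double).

Four phrases in two halves: the first half (mm. 1–8) ends with a half cadence, the second (mm. 9–16) with a perfect authentic cadence — a large antecedent–consequent pair, i.e. a double period.
Phrase 3 begins with the same material as phrase 1, making it parallel.

parallel double period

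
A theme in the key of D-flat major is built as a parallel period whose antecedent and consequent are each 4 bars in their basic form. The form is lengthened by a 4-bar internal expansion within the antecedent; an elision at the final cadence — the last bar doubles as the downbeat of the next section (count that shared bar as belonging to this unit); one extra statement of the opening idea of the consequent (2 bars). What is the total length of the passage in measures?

Basic parallel period: 4 + 4 = 8 bars.
8 (basic form) + 4 (internal expansion) + 2 (extra statement) = 14.
The elision shares a bar with the next section but does not change this unit's count.

14 measures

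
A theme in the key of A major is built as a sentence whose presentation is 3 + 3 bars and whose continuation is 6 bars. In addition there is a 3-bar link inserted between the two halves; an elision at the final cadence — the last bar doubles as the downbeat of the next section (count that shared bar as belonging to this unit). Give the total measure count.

15 measures

Basic sentence: 3 + 3 + 6 = 12 bars.
12 (basic form) + 3 (link) = 15.
The elision shares a bar with the next section but does not change this unit's count.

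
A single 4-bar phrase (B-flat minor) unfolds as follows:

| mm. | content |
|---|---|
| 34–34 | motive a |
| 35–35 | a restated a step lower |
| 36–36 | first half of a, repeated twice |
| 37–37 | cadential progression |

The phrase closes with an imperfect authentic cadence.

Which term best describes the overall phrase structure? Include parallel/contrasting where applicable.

sentence

Basic idea (bar 34) + its repetition (bar 35) form the presentation; fragmentation and cadence (mm. 36-37) form the continuation — the 4-bar whole is a sentence.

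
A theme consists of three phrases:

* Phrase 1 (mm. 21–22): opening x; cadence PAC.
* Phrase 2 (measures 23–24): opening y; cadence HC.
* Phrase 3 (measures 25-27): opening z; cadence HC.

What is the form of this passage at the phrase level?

phrase group

The final phrase closes with a half cadence, which is not stronger than the preceding half cadence; the 3 phrases lack an overall antecedent–consequent design and so form a phrase group.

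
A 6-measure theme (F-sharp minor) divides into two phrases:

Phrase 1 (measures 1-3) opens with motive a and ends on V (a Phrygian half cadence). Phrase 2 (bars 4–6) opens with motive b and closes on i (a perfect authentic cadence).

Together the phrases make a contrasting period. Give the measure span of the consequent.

The phrase ending with the weaker cadence (Phrygian half cadence) is the antecedent; the one ending more conclusively (perfect authentic cadence) is the consequent. The consequent is measures 4–6.

measures 4–6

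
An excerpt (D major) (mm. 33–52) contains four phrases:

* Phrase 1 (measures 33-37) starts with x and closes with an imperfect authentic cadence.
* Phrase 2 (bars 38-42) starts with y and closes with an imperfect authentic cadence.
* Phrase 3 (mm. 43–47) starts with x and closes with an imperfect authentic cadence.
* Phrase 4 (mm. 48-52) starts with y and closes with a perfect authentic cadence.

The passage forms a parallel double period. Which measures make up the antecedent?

In a double period the four phrases pair into a large antecedent (phrases 1–2, ending imperfect authentic cadence) and a large consequent (phrases 3–4, ending perfect authentic cadence). The antecedent spans bars 33–42.

measures 33–42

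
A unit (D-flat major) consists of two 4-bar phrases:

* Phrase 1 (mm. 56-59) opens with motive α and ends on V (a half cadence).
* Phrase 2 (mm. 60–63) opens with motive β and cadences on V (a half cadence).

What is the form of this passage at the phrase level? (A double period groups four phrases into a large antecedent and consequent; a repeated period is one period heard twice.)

phrase group

The second phrase closes with a half cadence, which is not stronger than the first phrase's half cadence; without a weak→strong cadential pair there is no antecedent–consequent relationship, so this is a phrase group rather than a period.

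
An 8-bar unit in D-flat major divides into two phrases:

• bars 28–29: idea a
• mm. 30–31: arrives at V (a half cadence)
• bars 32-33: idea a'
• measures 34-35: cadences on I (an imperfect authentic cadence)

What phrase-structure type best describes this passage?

Phrase 1 ends with a half cadence (weaker) and phrase 2 with an imperfect authentic cadence (stronger): antecedent + consequent = a period.
The two phrases open with the same material (a / a'), so the period is parallel.

parallel period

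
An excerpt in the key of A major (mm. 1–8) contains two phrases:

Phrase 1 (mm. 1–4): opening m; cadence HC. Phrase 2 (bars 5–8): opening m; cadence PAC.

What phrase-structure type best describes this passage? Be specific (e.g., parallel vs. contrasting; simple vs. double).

parallel period

Phrase 1 ends with a half cadence (weaker) and phrase 2 with a perfect authentic cadence (stronger): antecedent + consequent = a period.
The two phrases open with the same material (m / m), so the period is parallel.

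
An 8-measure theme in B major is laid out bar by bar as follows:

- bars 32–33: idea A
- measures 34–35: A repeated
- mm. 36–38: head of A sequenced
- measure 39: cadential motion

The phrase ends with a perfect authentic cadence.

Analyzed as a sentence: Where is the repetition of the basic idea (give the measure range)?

The presentation of a sentence is the basic idea (bars 32–33) plus its repetition (bars 34–35); the repetition of the basic idea is therefore mm. 34-35.

measures 34–35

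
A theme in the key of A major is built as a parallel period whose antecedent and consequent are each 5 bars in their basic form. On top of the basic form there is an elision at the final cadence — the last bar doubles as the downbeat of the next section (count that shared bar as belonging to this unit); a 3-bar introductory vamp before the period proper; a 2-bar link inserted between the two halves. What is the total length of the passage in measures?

15 measures

Basic parallel period: 5 + 5 = 10 bars.
10 (basic form) + 3 (introduction) + 2 (link) = 15.
The elision shares a bar with the next section but does not change this unit's count.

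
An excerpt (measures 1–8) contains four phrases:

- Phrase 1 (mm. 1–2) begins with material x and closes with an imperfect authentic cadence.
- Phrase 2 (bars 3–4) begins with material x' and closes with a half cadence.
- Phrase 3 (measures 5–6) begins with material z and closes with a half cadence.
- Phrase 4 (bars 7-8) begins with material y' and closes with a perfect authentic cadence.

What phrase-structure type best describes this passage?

Four phrases in two halves: the first half (measures 1-4) ends with a half cadence, the second (measures 5–8) with a perfect authentic cadence — a large antecedent–consequent pair, i.e. a double period.
Phrase 3 begins with different material from phrase 1, making it contrasting.

contrasting double period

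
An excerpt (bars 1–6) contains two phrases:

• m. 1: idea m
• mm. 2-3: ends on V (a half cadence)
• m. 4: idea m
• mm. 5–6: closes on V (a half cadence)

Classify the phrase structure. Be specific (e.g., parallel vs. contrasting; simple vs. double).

Both phrases have the same opening (m) and the same cadence (half cadence): the second is a restatement, not a consequent, so this is a repeated phrase rather than a period.

repeated phrase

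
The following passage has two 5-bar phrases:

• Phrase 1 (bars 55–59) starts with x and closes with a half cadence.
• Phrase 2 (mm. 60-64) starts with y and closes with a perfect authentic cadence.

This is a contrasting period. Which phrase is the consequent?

The phrase ending with the weaker cadence (half cadence) is the antecedent; the one ending more conclusively (perfect authentic cadence) is the consequent. The consequent is phrase 2.

phrase 2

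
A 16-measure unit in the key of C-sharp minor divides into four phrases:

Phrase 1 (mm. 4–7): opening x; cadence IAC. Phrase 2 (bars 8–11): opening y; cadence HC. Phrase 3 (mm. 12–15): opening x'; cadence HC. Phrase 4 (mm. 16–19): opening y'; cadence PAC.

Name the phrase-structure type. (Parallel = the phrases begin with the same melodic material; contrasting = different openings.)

Four phrases in two halves: the first half (bars 4-11) ends with a half cadence, the second (bars 12–19) with a perfect authentic cadence — a large antecedent–consequent pair, i.e. a double period.
Phrase 3 begins with the same material as phrase 1, making it parallel.

parallel double period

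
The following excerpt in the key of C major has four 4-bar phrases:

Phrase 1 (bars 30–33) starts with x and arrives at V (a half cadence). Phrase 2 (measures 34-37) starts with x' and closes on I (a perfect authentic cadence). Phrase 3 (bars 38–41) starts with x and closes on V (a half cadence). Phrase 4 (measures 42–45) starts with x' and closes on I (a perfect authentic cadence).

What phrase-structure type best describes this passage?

repeated period

The cadence pattern HC–PAC–HC–PAC is weak–strong twice, and phrases 3–4 restate phrases 1–2: a period heard twice, not a double period (which would end weakly at phrase 2).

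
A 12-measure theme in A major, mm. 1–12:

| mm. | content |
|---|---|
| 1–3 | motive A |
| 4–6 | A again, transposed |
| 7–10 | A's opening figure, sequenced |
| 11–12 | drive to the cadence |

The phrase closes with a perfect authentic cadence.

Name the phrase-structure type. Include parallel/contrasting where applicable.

Basic idea (mm. 1–3) + its repetition (mm. 4–6) form the presentation; fragmentation and cadence (mm. 7–12) form the continuation — the 12-bar whole is a sentence.

sentence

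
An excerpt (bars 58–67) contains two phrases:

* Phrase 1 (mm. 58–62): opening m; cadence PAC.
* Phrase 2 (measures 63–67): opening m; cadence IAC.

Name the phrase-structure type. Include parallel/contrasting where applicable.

phrase group

The second phrase closes with an imperfect authentic cadence, which is not stronger than the first phrase's perfect authentic cadence; without a weak→strong cadential pair there is no antecedent–consequent relationship, so this is a phrase group rather than a period.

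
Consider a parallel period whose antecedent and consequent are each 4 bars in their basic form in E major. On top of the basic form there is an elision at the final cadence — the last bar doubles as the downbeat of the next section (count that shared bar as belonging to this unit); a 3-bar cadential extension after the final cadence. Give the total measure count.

11 measures

Basic parallel period: 4 + 4 = 8 bars.
8 (basic form) + 3 (cadential extension) = 11.
The elision shares a bar with the next section but does not change this unit's count.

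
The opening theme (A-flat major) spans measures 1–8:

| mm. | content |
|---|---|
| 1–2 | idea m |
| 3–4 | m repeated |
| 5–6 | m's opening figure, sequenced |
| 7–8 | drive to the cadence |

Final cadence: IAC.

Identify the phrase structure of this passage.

Basic idea (mm. 1-2) + its repetition (mm. 3-4) form the presentation; fragmentation and cadence (measures 5–8) form the continuation — the 8-bar whole is a sentence.

sentence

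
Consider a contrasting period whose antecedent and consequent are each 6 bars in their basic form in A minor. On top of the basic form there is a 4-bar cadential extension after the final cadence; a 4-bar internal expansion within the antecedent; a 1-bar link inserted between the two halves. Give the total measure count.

Basic contrasting period: 6 + 6 = 12 bars.
12 (basic form) + 4 (cadential extension) + 4 (internal expansion) + 1 (link) = 21.

21 measures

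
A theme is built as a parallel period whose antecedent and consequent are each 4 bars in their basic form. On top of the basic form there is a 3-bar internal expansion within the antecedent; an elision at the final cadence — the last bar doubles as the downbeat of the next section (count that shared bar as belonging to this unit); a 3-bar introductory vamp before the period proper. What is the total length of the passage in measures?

14 measures

Basic parallel period: 4 + 4 = 8 bars.
8 (basic form) + 3 (internal expansion) + 3 (introduction) = 14.
The elision shares a bar with the next section but does not change this unit's count.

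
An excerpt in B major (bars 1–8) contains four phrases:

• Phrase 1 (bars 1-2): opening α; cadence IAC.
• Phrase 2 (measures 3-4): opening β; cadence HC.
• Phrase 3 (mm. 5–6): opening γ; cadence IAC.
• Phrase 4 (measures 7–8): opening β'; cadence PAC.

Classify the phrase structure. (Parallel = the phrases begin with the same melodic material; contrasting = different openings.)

contrasting double period

Four phrases in two halves: the first half (measures 1-4) ends with a half cadence, the second (bars 5–8) with a perfect authentic cadence — a large antecedent–consequent pair, i.e. a double period.
Phrase 3 begins with different material from phrase 1, making it contrasting.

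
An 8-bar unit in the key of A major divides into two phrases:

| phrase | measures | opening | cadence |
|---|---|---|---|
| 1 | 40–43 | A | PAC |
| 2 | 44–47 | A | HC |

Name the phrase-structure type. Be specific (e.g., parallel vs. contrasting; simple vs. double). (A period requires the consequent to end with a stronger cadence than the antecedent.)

The second phrase closes with a half cadence, which is not stronger than the first phrase's perfect authentic cadence; without a weak→strong cadential pair there is no antecedent–consequent relationship, so this is a phrase group rather than a period.

phrase group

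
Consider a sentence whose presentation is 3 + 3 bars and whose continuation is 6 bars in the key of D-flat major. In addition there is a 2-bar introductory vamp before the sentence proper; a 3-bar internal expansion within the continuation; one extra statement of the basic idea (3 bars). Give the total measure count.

Basic sentence: 3 + 3 + 6 = 12 bars.
12 (basic form) + 2 (introduction) + 3 (internal expansion) + 3 (extra statement) = 20.

20 measures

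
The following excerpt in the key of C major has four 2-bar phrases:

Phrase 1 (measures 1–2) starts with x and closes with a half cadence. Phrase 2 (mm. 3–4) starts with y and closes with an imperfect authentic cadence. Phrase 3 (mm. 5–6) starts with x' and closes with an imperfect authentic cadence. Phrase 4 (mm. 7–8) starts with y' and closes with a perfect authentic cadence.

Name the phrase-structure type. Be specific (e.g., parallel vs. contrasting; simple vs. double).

Four phrases in two halves: the first half (mm. 1–4) ends with an imperfect authentic cadence, the second (measures 5–8) with a perfect authentic cadence — a large antecedent–consequent pair, i.e. a double period.
Phrase 3 begins with the same material as phrase 1, making it parallel.

parallel double period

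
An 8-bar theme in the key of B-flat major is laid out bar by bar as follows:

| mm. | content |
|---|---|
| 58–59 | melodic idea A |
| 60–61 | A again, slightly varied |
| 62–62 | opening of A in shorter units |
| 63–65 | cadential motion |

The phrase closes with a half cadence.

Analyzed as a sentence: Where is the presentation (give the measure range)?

measures 58–61

The presentation of a sentence is the basic idea (mm. 58–59) plus its repetition (measures 60–61); the presentation is therefore mm. 58-61.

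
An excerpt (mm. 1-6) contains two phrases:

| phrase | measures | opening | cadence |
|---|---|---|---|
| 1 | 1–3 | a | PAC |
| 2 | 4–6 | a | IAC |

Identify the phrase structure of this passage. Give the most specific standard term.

phrase group

The second phrase closes with an imperfect authentic cadence, which is not stronger than the first phrase's perfect authentic cadence; without a weak→strong cadential pair there is no antecedent–consequent relationship, so this is a phrase group rather than a period.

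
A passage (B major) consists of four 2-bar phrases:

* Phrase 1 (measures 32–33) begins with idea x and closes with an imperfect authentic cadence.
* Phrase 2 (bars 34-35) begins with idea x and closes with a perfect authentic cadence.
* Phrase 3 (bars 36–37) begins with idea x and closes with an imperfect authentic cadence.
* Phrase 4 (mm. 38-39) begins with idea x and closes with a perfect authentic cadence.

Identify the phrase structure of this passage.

The cadence pattern IAC–PAC–IAC–PAC is weak–strong twice, and phrases 3–4 restate phrases 1–2: a period heard twice, not a double period (which would end weakly at phrase 2).

repeated period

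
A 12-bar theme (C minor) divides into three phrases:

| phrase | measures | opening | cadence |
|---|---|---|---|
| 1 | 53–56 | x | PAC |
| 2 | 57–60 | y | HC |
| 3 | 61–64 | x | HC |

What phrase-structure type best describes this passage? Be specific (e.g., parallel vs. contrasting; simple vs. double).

The final phrase closes with a half cadence, which is not stronger than the preceding half cadence; the 3 phrases lack an overall antecedent–consequent design and so form a phrase group.

phrase group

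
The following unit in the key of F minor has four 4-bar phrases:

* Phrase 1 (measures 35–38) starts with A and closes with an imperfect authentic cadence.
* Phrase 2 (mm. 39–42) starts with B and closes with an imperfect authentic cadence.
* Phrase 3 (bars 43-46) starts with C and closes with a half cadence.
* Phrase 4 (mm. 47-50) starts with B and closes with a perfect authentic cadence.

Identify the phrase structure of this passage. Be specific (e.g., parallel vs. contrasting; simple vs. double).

contrasting double period

Four phrases in two halves: the first half (bars 35–42) ends with an imperfect authentic cadence, the second (mm. 43–50) with a perfect authentic cadence — a large antecedent–consequent pair, i.e. a double period.
Phrase 3 begins with different material from phrase 1, making it contrasting.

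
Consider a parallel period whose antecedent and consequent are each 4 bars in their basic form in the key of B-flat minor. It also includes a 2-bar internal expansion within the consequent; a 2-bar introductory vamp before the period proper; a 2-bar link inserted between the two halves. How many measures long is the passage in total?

14 measures

Basic parallel period: 4 + 4 = 8 bars.
8 (basic form) + 2 (internal expansion) + 2 (introduction) + 2 (link) = 14.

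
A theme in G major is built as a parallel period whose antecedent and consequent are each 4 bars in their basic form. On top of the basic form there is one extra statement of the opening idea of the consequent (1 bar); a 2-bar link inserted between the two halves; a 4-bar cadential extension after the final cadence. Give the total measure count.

15 measures

Basic parallel period: 4 + 4 = 8 bars.
8 (basic form) + 1 (extra statement) + 2 (link) + 4 (cadential extension) = 15.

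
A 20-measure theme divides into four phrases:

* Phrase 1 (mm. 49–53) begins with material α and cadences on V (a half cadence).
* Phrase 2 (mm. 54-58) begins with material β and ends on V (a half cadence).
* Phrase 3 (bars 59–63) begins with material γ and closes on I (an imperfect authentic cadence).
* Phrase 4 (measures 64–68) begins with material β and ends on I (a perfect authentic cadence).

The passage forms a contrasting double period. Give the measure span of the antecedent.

measures 49–58

In a double period the first pair of phrases (ending half cadence) is the large antecedent and the second pair (ending perfect authentic cadence) is the large consequent; the antecedent is measures 49–58.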